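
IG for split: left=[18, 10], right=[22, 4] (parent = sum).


Parent = [40, 14], H_parent = 0.8256
H_left = 0.9403 (n=28), H_right = 0.6194 (n=26)
H_children = (28/54)·0.9403 + (26/54)·0.6194 = 0.7858
IG = 0.8256 - 0.7858 = 0.0398

0.0398


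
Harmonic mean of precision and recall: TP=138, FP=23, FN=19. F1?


Precision = 138/161 = 0.8571
Recall = 138/157 = 0.879
F1 = 2·P·R/(P+R) = 2·TP/(2·TP+FP+FN) = 276/(276+23+19) = 276/318 = 0.8679

0.8679


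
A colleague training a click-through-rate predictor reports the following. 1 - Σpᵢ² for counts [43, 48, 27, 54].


Probabilities: [43/172, 48/172, 27/172, 54/172] ≈ [0.25, 0.2791, 0.157, 0.314]
Σpᵢ² = (1849 + 2304 + 729 + 2916)/172² = 7798/29584
Gini = 1 - Σpᵢ² = 1 - 7798/29584 = 0.7364

0.7364


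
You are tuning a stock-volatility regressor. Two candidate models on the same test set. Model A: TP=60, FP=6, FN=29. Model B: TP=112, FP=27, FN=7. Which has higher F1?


Model A: P=60/66=0.9091, R=60/89=0.6742, F1=2PR/(P+R)=2TP/(2TP+FP+FN)=120/155=0.7742
Model B: P=112/139=0.8058, R=112/119=0.9412, F1=2PR/(P+R)=2TP/(2TP+FP+FN)=224/258=0.8682
0.7742 < 0.8682 → Model B

Model B


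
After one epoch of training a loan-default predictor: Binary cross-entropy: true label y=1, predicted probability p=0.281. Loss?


BCE = -[y·ln(p) + (1-y)·ln(1-p)]
= -1·ln(0.281) - 0
= -ln(0.281) = 1.2694

1.2694


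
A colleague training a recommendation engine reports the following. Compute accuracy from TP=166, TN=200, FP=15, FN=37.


Accuracy = (TP+TN)/(TP+TN+FP+FN)
= (166+200)/(418)
= 366/418 = 87.56%

87.56%


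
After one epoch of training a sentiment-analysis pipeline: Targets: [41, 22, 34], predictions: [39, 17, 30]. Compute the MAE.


Absolute errors: |41-39|=2, |22-17|=5, |34-30|=4
Sum = 11
MAE = 11/3 = 11/3

11/3


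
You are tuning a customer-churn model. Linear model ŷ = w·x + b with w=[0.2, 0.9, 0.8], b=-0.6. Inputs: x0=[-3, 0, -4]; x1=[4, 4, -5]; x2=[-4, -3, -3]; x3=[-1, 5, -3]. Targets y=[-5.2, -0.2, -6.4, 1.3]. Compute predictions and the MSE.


ŷ0 = (0.2)·(-3) + (0.9)·(0) + (0.8)·(-4) - 0.6 = -4.4
ŷ1 = (0.2)·(4) + (0.9)·(4) + (0.8)·(-5) - 0.6 = -0.2
ŷ2 = (0.2)·(-4) + (0.9)·(-3) + (0.8)·(-3) - 0.6 = -6.5
ŷ3 = (0.2)·(-1) + (0.9)·(5) + (0.8)·(-3) - 0.6 = 1.3
errors² = [0.64, 0.0, 0.01, 0.0]
MSE = 0.6500/4 = 0.1625

0.1625


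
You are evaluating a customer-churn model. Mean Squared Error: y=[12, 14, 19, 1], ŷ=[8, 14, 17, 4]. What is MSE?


Squared errors: (12-8)²=16, (14-14)²=0, (19-17)²=4, (1-4)²=9
Sum = 29
MSE = 29/4 = 29/4

29/4


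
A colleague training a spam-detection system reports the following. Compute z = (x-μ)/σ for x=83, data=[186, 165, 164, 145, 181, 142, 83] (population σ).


μ = 152.2857, σ = 32.1146
z = (83 - 152.2857)/32.1146 = -2.1575

-2.1575


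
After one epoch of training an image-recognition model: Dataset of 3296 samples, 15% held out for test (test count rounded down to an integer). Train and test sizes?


Test = ⌊3296·15/100⌋ = 494
Train = 3296 - 494 = 2802

Train: 2802, Test: 494


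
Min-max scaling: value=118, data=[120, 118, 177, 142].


min=118, max=177
(118-118)/(177-118) = 0/59 = 0.0

0.0


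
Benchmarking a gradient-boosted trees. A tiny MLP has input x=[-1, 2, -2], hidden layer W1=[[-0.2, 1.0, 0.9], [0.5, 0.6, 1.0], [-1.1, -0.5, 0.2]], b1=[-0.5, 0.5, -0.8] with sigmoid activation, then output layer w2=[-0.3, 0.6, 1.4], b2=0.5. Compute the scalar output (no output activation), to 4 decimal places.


z1[0] = (-0.2)·(-1) + (1.0)·(2) + (0.9)·(-2) - 0.5 = -0.1
z1[1] = (0.5)·(-1) + (0.6)·(2) + (1.0)·(-2) + 0.5 = -0.8
z1[2] = (-1.1)·(-1) + (-0.5)·(2) + (0.2)·(-2) - 0.8 = -1.1
h = sigmoid(z1) = [0.475, 0.31, 0.2497]
output = (-0.3)·(0.475) + (0.6)·(0.31) + (1.4)·(0.2497) + 0.5 = 0.8931

0.8931


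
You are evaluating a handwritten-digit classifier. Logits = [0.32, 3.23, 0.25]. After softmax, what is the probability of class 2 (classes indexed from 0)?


Exponentials: e^0.32=1.3771, e^3.23=25.2797, e^0.25=1.284
Sum = 27.9408
Softmax = [0.0493, 0.9048, 0.046]
p[2] = 1.284/27.9408 = 0.046

0.046


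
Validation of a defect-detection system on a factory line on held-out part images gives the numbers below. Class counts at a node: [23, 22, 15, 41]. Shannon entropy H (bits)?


Probabilities: [23/101, 22/101, 15/101, 41/101] ≈ [0.2277, 0.2178, 0.1485, 0.4059]
H = -((23/101)·log₂(23/101) + (22/101)·log₂(22/101) + (15/101)·log₂(15/101) + (41/101)·log₂(41/101))
  = 1.9017 bits

1.9017 bits


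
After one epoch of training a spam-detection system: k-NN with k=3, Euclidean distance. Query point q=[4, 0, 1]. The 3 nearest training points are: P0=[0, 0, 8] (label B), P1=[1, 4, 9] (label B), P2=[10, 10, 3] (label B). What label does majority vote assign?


d(q,P0) = 8.0623  (label B)
d(q,P1) = 9.434  (label B)
d(q,P2) = 11.8322  (label B)
Votes: A=0, B=3
Majority → B

B


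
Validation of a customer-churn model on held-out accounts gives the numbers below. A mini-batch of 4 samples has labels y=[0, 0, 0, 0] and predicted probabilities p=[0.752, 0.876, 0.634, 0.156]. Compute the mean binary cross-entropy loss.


L[0] = -ln(1-0.752) = -ln(0.248) = 1.3943
L[1] = -ln(1-0.876) = -ln(0.124) = 2.0875
L[2] = -ln(1-0.634) = -ln(0.366) = 1.0051
L[3] = -ln(1-0.156) = -ln(0.844) = 0.1696
mean = (1.3943 + 2.0875 + 1.0051 + 0.1696)/4 = 1.1641

1.1641


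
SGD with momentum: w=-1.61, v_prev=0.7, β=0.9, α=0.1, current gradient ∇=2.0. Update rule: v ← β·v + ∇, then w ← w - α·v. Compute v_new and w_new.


v_new = 0.9·0.7 + 2.0 = 0.63 + 2.0 = 2.63
w_new = -1.61 - 0.1·2.63 = -1.61 - 0.263 = -1.873

v_new=2.63, w_new=-1.873


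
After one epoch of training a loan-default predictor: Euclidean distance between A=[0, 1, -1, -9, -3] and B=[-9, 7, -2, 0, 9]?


d = √((0+ 9)² + (1-7)² + (-1+ 2)² + (-9-0)² + (-3-9)²)
  = √(81 + 36 + 1 + 81 + 144)
  = √343 = 18.5203

18.5203


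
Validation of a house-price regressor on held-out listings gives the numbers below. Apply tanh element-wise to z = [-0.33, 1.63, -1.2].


tanh(-0.33) = -0.3185
tanh(1.63) = 0.9261
tanh(-1.2) = -0.8337
result = [-0.3185, 0.9261, -0.8337]

[-0.3185, 0.9261, -0.8337]


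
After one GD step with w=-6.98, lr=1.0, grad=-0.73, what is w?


w_new = w - α·∇
= -6.98 - 1.0·-0.73
= -6.98 + 0.73
= -6.25

-6.25


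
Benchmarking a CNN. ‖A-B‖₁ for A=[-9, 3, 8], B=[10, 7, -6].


d = |-9-10| + |3-7| + |8+ 6|
  = 19 + 4 + 14
  = 37

37


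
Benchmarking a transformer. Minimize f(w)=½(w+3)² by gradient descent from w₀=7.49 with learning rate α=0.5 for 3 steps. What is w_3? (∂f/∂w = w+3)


step 1: grad = 7.49+3 = 10.49; w = 7.49 - 0.5·(10.49) = 2.245
step 2: grad = 2.245+3 = 5.245; w = 2.245 - 0.5·(5.245) = -0.3775
step 3: grad = -0.3775+3 = 2.6225; w = -0.3775 - 0.5·(2.6225) = -1.68875

-1.68875


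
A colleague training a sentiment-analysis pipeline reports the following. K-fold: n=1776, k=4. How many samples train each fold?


Fold size = 1776/4 = 444
Training per fold = 1776 - 444 = 1332

1332


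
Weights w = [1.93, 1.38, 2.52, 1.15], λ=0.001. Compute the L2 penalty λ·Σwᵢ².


‖w‖₂² = (1.93)² + (1.38)² + (2.52)² + (1.15)²
     = 3.7249 + 1.9044 + 6.3504 + 1.3225
     = 13.3022
λ·‖w‖₂² = 0.001·13.3022 = 0.013302

0.013302


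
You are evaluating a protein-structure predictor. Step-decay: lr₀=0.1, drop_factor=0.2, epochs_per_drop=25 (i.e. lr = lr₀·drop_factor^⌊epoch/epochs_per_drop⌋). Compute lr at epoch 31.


n_drops = ⌊31/25⌋ = 1
lr = 0.1·0.2^1 = 0.1·0.2 = 0.02

0.02


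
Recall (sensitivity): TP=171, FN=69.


Recall = TP/(TP+FN)
= 171/(171+69)
= 171/240 = 71.25%

71.25%


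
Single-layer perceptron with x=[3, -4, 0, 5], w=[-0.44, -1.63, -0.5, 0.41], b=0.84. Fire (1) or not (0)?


z = (3)·(-0.44) + (-4)·(-1.63) + (0)·(-0.5) + (5)·(0.41) + 0.84
  = 8.09
step(z) = 1 (z≥0)

1


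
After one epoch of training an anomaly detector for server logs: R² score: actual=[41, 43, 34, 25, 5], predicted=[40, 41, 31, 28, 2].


ȳ = 29.6
SS_res = Σ(y-ŷ)² = 32
SS_tot = Σ(y-ȳ)² = 955.2
R² = 1 - SS_res/SS_tot = 1 - 0.0335 = 0.9665

0.9665


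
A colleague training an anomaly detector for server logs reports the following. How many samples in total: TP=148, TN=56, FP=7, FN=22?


Total = TP + TN + FP + FN
= 148 + 56 + 7 + 22
= 233
(Predicted positive: 155, predicted negative: 78)

233


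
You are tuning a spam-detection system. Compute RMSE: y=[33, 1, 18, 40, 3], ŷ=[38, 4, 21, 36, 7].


MSE = 75/5 = 15
RMSE = √(75/5) = 3.873

3.873


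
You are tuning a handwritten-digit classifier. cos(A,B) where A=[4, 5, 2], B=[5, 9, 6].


A·B = 4·5 + 5·9 + 2·6 = 77
‖A‖ = √45 = 6.7082, ‖B‖ = √142 = 11.9164
cos = 77/(√45·√142) = 77/√6390 = 0.9633

0.9633


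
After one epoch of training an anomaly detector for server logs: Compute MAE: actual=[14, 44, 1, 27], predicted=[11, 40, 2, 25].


Absolute errors: |14-11|=3, |44-40|=4, |1-2|=1, |27-25|=2
Sum = 10
MAE = 10/4 = 5/2

5/2


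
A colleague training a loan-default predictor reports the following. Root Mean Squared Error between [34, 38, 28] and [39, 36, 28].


MSE = 29/3 = 9.6667
RMSE = √(29/3) = 3.1091

3.1091


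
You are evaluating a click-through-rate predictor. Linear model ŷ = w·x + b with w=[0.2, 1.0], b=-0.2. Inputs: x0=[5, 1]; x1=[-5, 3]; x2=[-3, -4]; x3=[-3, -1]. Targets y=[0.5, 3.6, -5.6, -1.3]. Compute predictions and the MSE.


ŷ0 = (0.2)·(5) + (1.0)·(1) - 0.2 = 1.8
ŷ1 = (0.2)·(-5) + (1.0)·(3) - 0.2 = 1.8
ŷ2 = (0.2)·(-3) + (1.0)·(-4) - 0.2 = -4.8
ŷ3 = (0.2)·(-3) + (1.0)·(-1) - 0.2 = -1.8
errors² = [1.69, 3.24, 0.64, 0.25]
MSE = 5.8200/4 = 1.455

1.455


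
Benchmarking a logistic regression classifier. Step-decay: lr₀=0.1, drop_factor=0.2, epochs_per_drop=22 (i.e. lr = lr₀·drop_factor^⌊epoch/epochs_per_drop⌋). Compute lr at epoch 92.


n_drops = ⌊92/22⌋ = 4
lr = 0.1·0.2^4 = 0.1·0.0016 = 0.00016

0.00016


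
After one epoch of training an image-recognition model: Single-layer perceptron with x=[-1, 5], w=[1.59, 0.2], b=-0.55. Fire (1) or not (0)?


z = (-1)·(1.59) + (5)·(0.2) - 0.55
  = -1.14
step(z) = 0 (z<0)

0


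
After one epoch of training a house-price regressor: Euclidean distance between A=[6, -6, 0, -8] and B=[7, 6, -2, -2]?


d = √((6-7)² + (-6-6)² + (0+ 2)² + (-8+ 2)²)
  = √(1 + 144 + 4 + 36)
  = √185 = 13.6015

13.6015


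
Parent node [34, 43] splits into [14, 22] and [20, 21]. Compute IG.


Parent = [34, 43], H_parent = 0.9901
H_left = 0.9641 (n=36), H_right = 0.9996 (n=41)
H_children = (36/77)·0.9641 + (41/77)·0.9996 = 0.983
IG = 0.9901 - 0.983 = 0.0071

0.0071


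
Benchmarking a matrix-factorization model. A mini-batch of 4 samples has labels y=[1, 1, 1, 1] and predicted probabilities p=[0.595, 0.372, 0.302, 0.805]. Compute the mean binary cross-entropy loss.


L[0] = -ln(0.595) = 0.5192
L[1] = -ln(0.372) = 0.9889
L[2] = -ln(0.302) = 1.1973
L[3] = -ln(0.805) = 0.2169
mean = (0.5192 + 0.9889 + 1.1973 + 0.2169)/4 = 0.7306

0.7306


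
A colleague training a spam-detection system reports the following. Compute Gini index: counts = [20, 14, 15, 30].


Probabilities: [20/79, 14/79, 15/79, 30/79] ≈ [0.2532, 0.1772, 0.1899, 0.3797]
Σpᵢ² = (400 + 196 + 225 + 900)/79² = 1721/6241
Gini = 1 - Σpᵢ² = 1 - 1721/6241 = 0.7242

0.7242


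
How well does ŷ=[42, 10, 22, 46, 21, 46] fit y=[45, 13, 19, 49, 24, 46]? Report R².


ȳ = 32.6667
SS_res = Σ(y-ŷ)² = 45
SS_tot = Σ(y-ȳ)² = 1245.33
R² = 1 - SS_res/SS_tot = 1 - 0.0361 = 0.9639

0.9639


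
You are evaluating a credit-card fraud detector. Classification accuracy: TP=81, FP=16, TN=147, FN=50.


Accuracy = (TP+TN)/(TP+TN+FP+FN)
= (81+147)/(294)
= 228/294 = 77.55%

77.55%


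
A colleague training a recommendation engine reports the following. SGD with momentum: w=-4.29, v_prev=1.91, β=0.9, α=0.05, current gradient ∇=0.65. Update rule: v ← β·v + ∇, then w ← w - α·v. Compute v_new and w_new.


v_new = 0.9·1.91 + 0.65 = 1.719 + 0.65 = 2.369
w_new = -4.29 - 0.05·2.369 = -4.29 - 0.11845 = -4.40845

v_new=2.369, w_new=-4.40845


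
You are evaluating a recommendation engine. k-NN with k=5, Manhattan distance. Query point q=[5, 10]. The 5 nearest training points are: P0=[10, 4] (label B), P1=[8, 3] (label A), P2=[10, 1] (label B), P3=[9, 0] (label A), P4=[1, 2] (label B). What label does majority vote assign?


d(q,P0) = 11  (label B)
d(q,P1) = 10  (label A)
d(q,P2) = 14  (label B)
d(q,P3) = 14  (label A)
d(q,P4) = 12  (label B)
Votes: A=2, B=3
Majority → B

B


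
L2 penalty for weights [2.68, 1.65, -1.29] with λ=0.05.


‖w‖₂² = (2.68)² + (1.65)² + (-1.29)²
     = 7.1824 + 2.7225 + 1.6641
     = 11.569
λ·‖w‖₂² = 0.05·11.569 = 0.57845

0.57845


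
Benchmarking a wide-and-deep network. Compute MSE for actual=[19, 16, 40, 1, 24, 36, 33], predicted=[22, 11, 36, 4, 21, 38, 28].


Squared errors: (19-22)²=9, (16-11)²=25, (40-36)²=16, (1-4)²=9, (24-21)²=9, (36-38)²=4, (33-28)²=25
Sum = 97
MSE = 97/7 = 97/7

97/7


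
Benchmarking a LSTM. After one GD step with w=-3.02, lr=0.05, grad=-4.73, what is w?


w_new = w - α·∇
= -3.02 - 0.05·-4.73
= -3.02 + 0.2365
= -2.7835

-2.7835


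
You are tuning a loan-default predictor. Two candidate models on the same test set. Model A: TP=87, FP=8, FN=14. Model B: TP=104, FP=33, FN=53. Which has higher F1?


Model A: P=87/95=0.9158, R=87/101=0.8614, F1=2PR/(P+R)=2TP/(2TP+FP+FN)=174/196=0.8878
Model B: P=104/137=0.7591, R=104/157=0.6624, F1=2PR/(P+R)=2TP/(2TP+FP+FN)=208/294=0.7075
0.8878 > 0.7075 → Model A

Model A


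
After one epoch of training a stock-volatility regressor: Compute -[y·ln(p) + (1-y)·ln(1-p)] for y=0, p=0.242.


BCE = -[y·ln(p) + (1-y)·ln(1-p)]
= -0 - 1·ln(1-0.242)
= -ln(0.758) = 0.2771

0.2771


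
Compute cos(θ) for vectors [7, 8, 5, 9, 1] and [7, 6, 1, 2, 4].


A·B = 7·7 + 8·6 + 5·1 + 9·2 + 1·4 = 124
‖A‖ = √220 = 14.8324, ‖B‖ = √106 = 10.2956
cos = 124/(√220·√106) = 124/√23320 = 0.812

0.812


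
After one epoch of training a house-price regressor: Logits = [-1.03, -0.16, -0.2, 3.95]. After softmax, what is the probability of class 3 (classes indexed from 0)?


Exponentials: e^-1.03=0.357, e^-0.16=0.8521, e^-0.2=0.8187, e^3.95=51.9354
Sum = 53.9632
Softmax = [0.0066, 0.0158, 0.0152, 0.9624]
p[3] = 51.9354/53.9632 = 0.9624

0.9624


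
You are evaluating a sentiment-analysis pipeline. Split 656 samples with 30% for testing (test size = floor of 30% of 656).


Test = ⌊656·30/100⌋ = 196
Train = 656 - 196 = 460

Train: 460, Test: 196


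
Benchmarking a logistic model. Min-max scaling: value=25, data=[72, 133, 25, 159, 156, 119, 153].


min=25, max=159
(25-25)/(159-25) = 0/134 = 0.0

0.0


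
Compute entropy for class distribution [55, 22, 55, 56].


Probabilities: [55/188, 22/188, 55/188, 56/188] ≈ [0.2926, 0.117, 0.2926, 0.2979]
H = -((55/188)·log₂(55/188) + (22/188)·log₂(22/188) + (55/188)·log₂(55/188) + (56/188)·log₂(56/188))
  = 1.9202 bits

1.9202 bits


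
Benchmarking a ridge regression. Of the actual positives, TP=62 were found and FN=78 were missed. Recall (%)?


Recall = TP/(TP+FN)
= 62/(62+78)
= 62/140 = 44.29%

44.29%


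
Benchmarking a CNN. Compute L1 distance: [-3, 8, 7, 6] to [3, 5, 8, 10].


d = |-3-3| + |8-5| + |7-8| + |6-10|
  = 6 + 3 + 1 + 4
  = 14

14


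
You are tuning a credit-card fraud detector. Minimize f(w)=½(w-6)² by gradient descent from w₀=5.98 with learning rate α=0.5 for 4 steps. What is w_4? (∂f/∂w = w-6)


step 1: grad = 5.98-6 = -0.02; w = 5.98 - 0.5·(-0.02) = 5.99
step 2: grad = 5.99-6 = -0.01; w = 5.99 - 0.5·(-0.01) = 5.995
step 3: grad = 5.995-6 = -0.005; w = 5.995 - 0.5·(-0.005) = 5.9975
step 4: grad = 5.9975-6 = -0.0025; w = 5.9975 - 0.5·(-0.0025) = 5.99875

5.99875


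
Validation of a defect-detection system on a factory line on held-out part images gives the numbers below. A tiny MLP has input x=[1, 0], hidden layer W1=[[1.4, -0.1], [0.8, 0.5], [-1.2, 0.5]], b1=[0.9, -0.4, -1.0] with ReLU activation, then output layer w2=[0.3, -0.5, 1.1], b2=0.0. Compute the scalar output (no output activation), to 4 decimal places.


z1[0] = (1.4)·(1) + (-0.1)·(0) + 0.9 = 2.3
z1[1] = (0.8)·(1) + (0.5)·(0) - 0.4 = 0.4
z1[2] = (-1.2)·(1) + (0.5)·(0) - 1.0 = -2.2
h = ReLU(z1) = [2.3, 0.4, 0.0]
output = (0.3)·(2.3) + (-0.5)·(0.4) + (1.1)·(0.0) + 0.0 = 0.49

0.49


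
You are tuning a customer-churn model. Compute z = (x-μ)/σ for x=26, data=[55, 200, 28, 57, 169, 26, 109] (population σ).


μ = 92, σ = 64.2851
z = (26 - 92)/64.2851 = -1.0267

-1.0267


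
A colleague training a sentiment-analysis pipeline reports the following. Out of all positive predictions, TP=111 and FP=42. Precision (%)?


Precision = TP/(TP+FP)
= 111/(111+42)
= 111/153 = 72.55%

72.55%


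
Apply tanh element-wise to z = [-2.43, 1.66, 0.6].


tanh(-2.43) = -0.9846
tanh(1.66) = 0.9302
tanh(0.6) = 0.537
result = [-0.9846, 0.9302, 0.537]

[-0.9846, 0.9302, 0.537]


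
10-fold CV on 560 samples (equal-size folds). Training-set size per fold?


Fold size = 560/10 = 56
Training per fold = 560 - 56 = 504

504


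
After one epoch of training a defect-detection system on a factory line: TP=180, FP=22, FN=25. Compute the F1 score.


Precision = 180/202 = 0.8911
Recall = 180/205 = 0.878
F1 = 2·P·R/(P+R) = 2·TP/(2·TP+FP+FN) = 360/(360+22+25) = 360/407 = 0.8845

0.8845


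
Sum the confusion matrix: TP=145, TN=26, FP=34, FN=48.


Total = TP + TN + FP + FN
= 145 + 26 + 34 + 48
= 253
(Predicted positive: 179, predicted negative: 74)

253


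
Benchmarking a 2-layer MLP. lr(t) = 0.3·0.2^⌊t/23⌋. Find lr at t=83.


n_drops = ⌊83/23⌋ = 3
lr = 0.3·0.2^3 = 0.3·0.008 = 0.0024

0.0024


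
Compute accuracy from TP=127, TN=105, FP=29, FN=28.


Accuracy = (TP+TN)/(TP+TN+FP+FN)
= (127+105)/(289)
= 232/289 = 80.28%

80.28%


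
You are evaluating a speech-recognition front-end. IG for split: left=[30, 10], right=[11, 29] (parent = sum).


Parent = [41, 39], H_parent = 0.9995
H_left = 0.8113 (n=40), H_right = 0.8485 (n=40)
H_children = (40/80)·0.8113 + (40/80)·0.8485 = 0.8299
IG = 0.9995 - 0.8299 = 0.1696

0.1696


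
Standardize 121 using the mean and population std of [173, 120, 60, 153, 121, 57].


μ = 114, σ = 43.3051
z = (121 - 114)/43.3051 = 0.1616

0.1616


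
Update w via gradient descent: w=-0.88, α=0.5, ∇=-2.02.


w_new = w - α·∇
= -0.88 - 0.5·-2.02
= -0.88 + 1.01
= 0.13

0.13


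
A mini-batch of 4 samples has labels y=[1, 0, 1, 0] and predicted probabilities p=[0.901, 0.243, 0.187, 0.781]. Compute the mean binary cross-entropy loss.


L[0] = -ln(0.901) = 0.1043
L[1] = -ln(1-0.243) = -ln(0.757) = 0.2784
L[2] = -ln(0.187) = 1.6766
L[3] = -ln(1-0.781) = -ln(0.219) = 1.5187
mean = (0.1043 + 0.2784 + 1.6766 + 1.5187)/4 = 0.8945

0.8945


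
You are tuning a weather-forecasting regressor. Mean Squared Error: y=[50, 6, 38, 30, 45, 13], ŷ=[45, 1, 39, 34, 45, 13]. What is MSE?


Squared errors: (50-45)²=25, (6-1)²=25, (38-39)²=1, (30-34)²=16, (45-45)²=0, (13-13)²=0
Sum = 67
MSE = 67/6 = 67/6

67/6


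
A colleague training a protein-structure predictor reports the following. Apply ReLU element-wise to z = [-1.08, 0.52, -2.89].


ReLU(-1.08) = max(0, -1.08) = 0.0
ReLU(0.52) = max(0, 0.52) = 0.52
ReLU(-2.89) = max(0, -2.89) = 0.0
result = [0.0, 0.52, 0.0]

[0.0, 0.52, 0.0]


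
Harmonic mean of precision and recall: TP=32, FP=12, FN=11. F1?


Precision = 32/44 = 0.7273
Recall = 32/43 = 0.7442
F1 = 2·P·R/(P+R) = 2·TP/(2·TP+FP+FN) = 64/(64+12+11) = 64/87 = 0.7356

0.7356


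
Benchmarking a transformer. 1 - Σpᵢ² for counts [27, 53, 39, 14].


Probabilities: [27/133, 53/133, 39/133, 14/133] ≈ [0.203, 0.3985, 0.2932, 0.1053]
Σpᵢ² = (729 + 2809 + 1521 + 196)/133² = 5255/17689
Gini = 1 - Σpᵢ² = 1 - 5255/17689 = 0.7029

0.7029


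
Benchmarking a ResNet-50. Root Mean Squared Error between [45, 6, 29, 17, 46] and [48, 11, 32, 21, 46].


MSE = 59/5 = 11.8
RMSE = √(59/5) = 3.4351

3.4351


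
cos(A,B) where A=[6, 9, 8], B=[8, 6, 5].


A·B = 6·8 + 9·6 + 8·5 = 142
‖A‖ = √181 = 13.4536, ‖B‖ = √125 = 11.1803
cos = 142/(√181·√125) = 142/√22625 = 0.944

0.944


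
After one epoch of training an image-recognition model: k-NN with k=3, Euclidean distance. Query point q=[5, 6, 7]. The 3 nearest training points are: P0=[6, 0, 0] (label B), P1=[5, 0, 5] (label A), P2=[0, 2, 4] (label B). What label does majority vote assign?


d(q,P0) = 9.2736  (label B)
d(q,P1) = 6.3246  (label A)
d(q,P2) = 7.0711  (label B)
Votes: A=1, B=2
Majority → B

B


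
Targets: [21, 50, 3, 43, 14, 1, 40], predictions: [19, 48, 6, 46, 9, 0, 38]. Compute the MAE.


Absolute errors: |21-19|=2, |50-48|=2, |3-6|=3, |43-46|=3, |14-9|=5, |1-0|=1, |40-38|=2
Sum = 18
MAE = 18/7 = 18/7

18/7


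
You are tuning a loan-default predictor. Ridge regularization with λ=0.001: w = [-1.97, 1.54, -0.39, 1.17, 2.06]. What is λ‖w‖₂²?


‖w‖₂² = (-1.97)² + (1.54)² + (-0.39)² + (1.17)² + (2.06)²
     = 3.8809 + 2.3716 + 0.1521 + 1.3689 + 4.2436
     = 12.0171
λ·‖w‖₂² = 0.001·12.0171 = 0.012017

0.012017


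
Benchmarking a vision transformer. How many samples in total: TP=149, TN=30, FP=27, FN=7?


Total = TP + TN + FP + FN
= 149 + 30 + 27 + 7
= 213
(Predicted positive: 176, predicted negative: 37)

213


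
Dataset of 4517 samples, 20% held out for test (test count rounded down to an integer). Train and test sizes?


Test = ⌊4517·20/100⌋ = 903
Train = 4517 - 903 = 3614

Train: 3614, Test: 903


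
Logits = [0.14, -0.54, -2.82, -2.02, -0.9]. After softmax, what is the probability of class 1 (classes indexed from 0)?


Exponentials: e^0.14=1.1503, e^-0.54=0.5827, e^-2.82=0.0596, e^-2.02=0.1327, e^-0.9=0.4066
Sum = 2.3319
Softmax = [0.4933, 0.2499, 0.0256, 0.0569, 0.1744]
p[1] = 0.5827/2.3319 = 0.2499

0.2499


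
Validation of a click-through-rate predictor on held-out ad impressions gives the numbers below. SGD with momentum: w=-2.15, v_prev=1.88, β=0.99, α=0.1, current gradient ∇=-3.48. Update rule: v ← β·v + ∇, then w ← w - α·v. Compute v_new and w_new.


v_new = 0.99·1.88 - 3.48 = 1.8612 - 3.48 = -1.6188
w_new = -2.15 - 0.1·-1.6188 = -2.15 + 0.16188 = -1.98812

v_new=-1.6188, w_new=-1.98812


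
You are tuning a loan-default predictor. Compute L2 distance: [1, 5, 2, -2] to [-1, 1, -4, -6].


d = √((1+ 1)² + (5-1)² + (2+ 4)² + (-2+ 6)²)
  = √(4 + 16 + 36 + 16)
  = √72 = 8.4853

8.4853


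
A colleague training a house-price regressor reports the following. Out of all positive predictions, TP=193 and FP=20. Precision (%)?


Precision = TP/(TP+FP)
= 193/(193+20)
= 193/213 = 90.61%

90.61%


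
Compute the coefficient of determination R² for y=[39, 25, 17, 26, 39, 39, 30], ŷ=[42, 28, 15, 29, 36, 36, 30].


ȳ = 30.7143
SS_res = Σ(y-ŷ)² = 49
SS_tot = Σ(y-ȳ)² = 449.43
R² = 1 - SS_res/SS_tot = 1 - 0.109 = 0.891

0.891


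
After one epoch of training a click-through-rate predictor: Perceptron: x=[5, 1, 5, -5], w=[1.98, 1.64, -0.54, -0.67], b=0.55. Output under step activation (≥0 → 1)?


z = (5)·(1.98) + (1)·(1.64) + (5)·(-0.54) + (-5)·(-0.67) + 0.55
  = 12.74
step(z) = 1 (z≥0)

1


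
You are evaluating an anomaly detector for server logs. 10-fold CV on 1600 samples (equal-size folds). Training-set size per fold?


Fold size = 1600/10 = 160
Training per fold = 1600 - 160 = 1440

1440


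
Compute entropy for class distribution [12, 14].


Probabilities: [12/26, 14/26] ≈ [0.4615, 0.5385]
H = -((12/26)·log₂(12/26) + (14/26)·log₂(14/26))
  = 0.9957 bits

0.9957 bits


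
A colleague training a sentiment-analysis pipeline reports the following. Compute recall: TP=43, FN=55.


Recall = TP/(TP+FN)
= 43/(43+55)
= 43/98 = 43.88%

43.88%


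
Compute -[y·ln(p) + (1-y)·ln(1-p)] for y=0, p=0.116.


BCE = -[y·ln(p) + (1-y)·ln(1-p)]
= -0 - 1·ln(1-0.116)
= -ln(0.884) = 0.1233

0.1233


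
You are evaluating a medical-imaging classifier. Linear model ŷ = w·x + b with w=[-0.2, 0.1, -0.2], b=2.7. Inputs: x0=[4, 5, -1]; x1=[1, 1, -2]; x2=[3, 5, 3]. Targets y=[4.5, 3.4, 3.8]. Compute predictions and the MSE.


ŷ0 = (-0.2)·(4) + (0.1)·(5) + (-0.2)·(-1) + 2.7 = 2.6
ŷ1 = (-0.2)·(1) + (0.1)·(1) + (-0.2)·(-2) + 2.7 = 3.0
ŷ2 = (-0.2)·(3) + (0.1)·(5) + (-0.2)·(3) + 2.7 = 2.0
errors² = [3.61, 0.16, 3.24]
MSE = 7.0100/3 = 2.3367

2.3367


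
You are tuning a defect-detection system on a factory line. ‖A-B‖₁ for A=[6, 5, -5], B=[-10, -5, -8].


d = |6+ 10| + |5+ 5| + |-5+ 8|
  = 16 + 10 + 3
  = 29

29


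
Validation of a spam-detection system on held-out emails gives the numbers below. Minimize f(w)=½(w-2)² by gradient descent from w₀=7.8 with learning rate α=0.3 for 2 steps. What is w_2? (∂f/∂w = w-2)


step 1: grad = 7.8-2 = 5.8; w = 7.8 - 0.3·(5.8) = 6.06
step 2: grad = 6.06-2 = 4.06; w = 6.06 - 0.3·(4.06) = 4.842

4.842


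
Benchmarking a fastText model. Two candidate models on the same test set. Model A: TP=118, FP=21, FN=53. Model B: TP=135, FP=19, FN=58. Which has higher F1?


Model A: P=118/139=0.8489, R=118/171=0.6901, F1=2PR/(P+R)=2TP/(2TP+FP+FN)=236/310=0.7613
Model B: P=135/154=0.8766, R=135/193=0.6995, F1=2PR/(P+R)=2TP/(2TP+FP+FN)=270/347=0.7781
0.7613 < 0.7781 → Model B

Model B


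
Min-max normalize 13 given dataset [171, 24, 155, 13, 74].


min=13, max=171
(13-13)/(171-13) = 0/158 = 0.0

0.0


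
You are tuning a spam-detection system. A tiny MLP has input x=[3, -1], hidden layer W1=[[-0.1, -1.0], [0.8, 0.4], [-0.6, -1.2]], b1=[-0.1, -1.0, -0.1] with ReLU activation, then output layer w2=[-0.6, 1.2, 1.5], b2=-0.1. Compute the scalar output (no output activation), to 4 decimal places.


z1[0] = (-0.1)·(3) + (-1.0)·(-1) - 0.1 = 0.6
z1[1] = (0.8)·(3) + (0.4)·(-1) - 1.0 = 1.0
z1[2] = (-0.6)·(3) + (-1.2)·(-1) - 0.1 = -0.7
h = ReLU(z1) = [0.6, 1.0, 0.0]
output = (-0.6)·(0.6) + (1.2)·(1.0) + (1.5)·(0.0) - 0.1 = 0.74

0.74


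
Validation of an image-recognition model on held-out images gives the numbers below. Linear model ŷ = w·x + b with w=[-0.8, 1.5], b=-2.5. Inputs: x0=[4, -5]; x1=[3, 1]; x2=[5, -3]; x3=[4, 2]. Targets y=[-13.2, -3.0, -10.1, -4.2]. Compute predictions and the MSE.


ŷ0 = (-0.8)·(4) + (1.5)·(-5) - 2.5 = -13.2
ŷ1 = (-0.8)·(3) + (1.5)·(1) - 2.5 = -3.4
ŷ2 = (-0.8)·(5) + (1.5)·(-3) - 2.5 = -11.0
ŷ3 = (-0.8)·(4) + (1.5)·(2) - 2.5 = -2.7
errors² = [0.0, 0.16, 0.81, 2.25]
MSE = 3.2200/4 = 0.805

0.805


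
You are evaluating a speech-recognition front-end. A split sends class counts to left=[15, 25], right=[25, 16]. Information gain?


Parent = [40, 41], H_parent = 0.9999
H_left = 0.9544 (n=40), H_right = 0.965 (n=41)
H_children = (40/81)·0.9544 + (41/81)·0.965 = 0.9598
IG = 0.9999 - 0.9598 = 0.0401

0.0401


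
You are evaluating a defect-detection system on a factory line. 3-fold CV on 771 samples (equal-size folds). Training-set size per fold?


Fold size = 771/3 = 257
Training per fold = 771 - 257 = 514

514


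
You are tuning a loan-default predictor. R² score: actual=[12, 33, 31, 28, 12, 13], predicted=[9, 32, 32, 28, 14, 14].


ȳ = 21.5
SS_res = Σ(y-ŷ)² = 16
SS_tot = Σ(y-ȳ)² = 517.5
R² = 1 - SS_res/SS_tot = 1 - 0.0309 = 0.9691

0.9691


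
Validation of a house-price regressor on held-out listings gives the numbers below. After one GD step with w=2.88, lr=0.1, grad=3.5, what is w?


w_new = w - α·∇
= 2.88 - 0.1·3.5
= 2.88 - 0.35
= 2.53

2.53


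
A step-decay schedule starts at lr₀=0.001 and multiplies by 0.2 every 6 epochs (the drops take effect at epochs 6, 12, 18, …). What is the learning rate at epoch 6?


n_drops = ⌊6/6⌋ = 1
lr = 0.001·0.2^1 = 0.001·0.2 = 0.0002

0.0002


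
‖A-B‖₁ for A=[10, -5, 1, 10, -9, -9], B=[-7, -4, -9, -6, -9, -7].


d = |10+ 7| + |-5+ 4| + |1+ 9| + |10+ 6| + |-9+ 9| + |-9+ 7|
  = 17 + 1 + 10 + 16 + 0 + 2
  = 46

46


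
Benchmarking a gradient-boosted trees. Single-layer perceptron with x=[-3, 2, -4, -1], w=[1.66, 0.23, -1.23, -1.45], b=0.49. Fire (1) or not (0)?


z = (-3)·(1.66) + (2)·(0.23) + (-4)·(-1.23) + (-1)·(-1.45) + 0.49
  = 2.34
step(z) = 1 (z≥0)

1


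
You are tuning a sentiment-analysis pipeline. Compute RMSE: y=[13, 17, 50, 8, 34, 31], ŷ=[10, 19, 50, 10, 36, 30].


MSE = 22/6 = 3.6667
RMSE = √(22/6) = 1.9149

1.9149


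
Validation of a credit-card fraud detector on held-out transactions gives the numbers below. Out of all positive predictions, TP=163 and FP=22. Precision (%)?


Precision = TP/(TP+FP)
= 163/(163+22)
= 163/185 = 88.11%

88.11%


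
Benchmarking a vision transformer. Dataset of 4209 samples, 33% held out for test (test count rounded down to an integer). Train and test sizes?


Test = ⌊4209·33/100⌋ = 1388
Train = 4209 - 1388 = 2821

Train: 2821, Test: 1388


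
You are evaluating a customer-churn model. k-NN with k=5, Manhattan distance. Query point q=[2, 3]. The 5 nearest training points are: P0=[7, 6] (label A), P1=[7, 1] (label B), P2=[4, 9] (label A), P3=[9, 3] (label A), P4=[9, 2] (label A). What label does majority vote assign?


d(q,P0) = 8  (label A)
d(q,P1) = 7  (label B)
d(q,P2) = 8  (label A)
d(q,P3) = 7  (label A)
d(q,P4) = 8  (label A)
Votes: A=4, B=1
Majority → A

A


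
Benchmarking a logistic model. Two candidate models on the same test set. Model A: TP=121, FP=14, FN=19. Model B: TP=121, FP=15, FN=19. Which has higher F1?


Model A: P=121/135=0.8963, R=121/140=0.8643, F1=2PR/(P+R)=2TP/(2TP+FP+FN)=242/275=0.88
Model B: P=121/136=0.8897, R=121/140=0.8643, F1=2PR/(P+R)=2TP/(2TP+FP+FN)=242/276=0.8768
0.88 > 0.8768 → Model A

Model A


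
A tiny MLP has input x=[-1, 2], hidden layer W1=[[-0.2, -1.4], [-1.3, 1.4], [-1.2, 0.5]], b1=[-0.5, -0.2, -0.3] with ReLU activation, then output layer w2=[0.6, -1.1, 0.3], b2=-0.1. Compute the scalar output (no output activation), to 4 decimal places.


z1[0] = (-0.2)·(-1) + (-1.4)·(2) - 0.5 = -3.1
z1[1] = (-1.3)·(-1) + (1.4)·(2) - 0.2 = 3.9
z1[2] = (-1.2)·(-1) + (0.5)·(2) - 0.3 = 1.9
h = ReLU(z1) = [0.0, 3.9, 1.9]
output = (0.6)·(0.0) + (-1.1)·(3.9) + (0.3)·(1.9) - 0.1 = -3.82

-3.82


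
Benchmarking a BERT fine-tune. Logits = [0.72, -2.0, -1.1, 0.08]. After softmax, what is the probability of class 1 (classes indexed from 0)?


Exponentials: e^0.72=2.0544, e^-2.0=0.1353, e^-1.1=0.3329, e^0.08=1.0833
Sum = 3.6059
Softmax = [0.5697, 0.0375, 0.0923, 0.3004]
p[1] = 0.1353/3.6059 = 0.0375

0.0375


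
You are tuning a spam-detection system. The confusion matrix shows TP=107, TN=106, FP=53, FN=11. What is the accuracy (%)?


Accuracy = (TP+TN)/(TP+TN+FP+FN)
= (107+106)/(277)
= 213/277 = 76.9%

76.9%


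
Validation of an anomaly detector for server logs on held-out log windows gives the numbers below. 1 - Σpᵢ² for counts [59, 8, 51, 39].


Probabilities: [59/157, 8/157, 51/157, 39/157] ≈ [0.3758, 0.051, 0.3248, 0.2484]
Σpᵢ² = (3481 + 64 + 2601 + 1521)/157² = 7667/24649
Gini = 1 - Σpᵢ² = 1 - 7667/24649 = 0.689

0.689


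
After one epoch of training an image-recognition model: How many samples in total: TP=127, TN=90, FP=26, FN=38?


Total = TP + TN + FP + FN
= 127 + 90 + 26 + 38
= 281
(Predicted positive: 153, predicted negative: 128)

281


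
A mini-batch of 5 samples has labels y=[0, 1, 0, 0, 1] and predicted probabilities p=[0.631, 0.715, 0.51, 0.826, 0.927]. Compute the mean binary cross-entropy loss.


L[0] = -ln(1-0.631) = -ln(0.369) = 0.997
L[1] = -ln(0.715) = 0.3355
L[2] = -ln(1-0.51) = -ln(0.49) = 0.7133
L[3] = -ln(1-0.826) = -ln(0.174) = 1.7487
L[4] = -ln(0.927) = 0.0758
mean = (0.997 + 0.3355 + 0.7133 + 1.7487 + 0.0758)/5 = 0.7741

0.7741


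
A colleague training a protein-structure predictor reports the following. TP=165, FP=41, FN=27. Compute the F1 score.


Precision = 165/206 = 0.801
Recall = 165/192 = 0.8594
F1 = 2·P·R/(P+R) = 2·TP/(2·TP+FP+FN) = 330/(330+41+27) = 330/398 = 0.8291

0.8291


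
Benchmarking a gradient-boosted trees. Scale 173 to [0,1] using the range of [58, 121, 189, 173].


min=58, max=189
(173-58)/(189-58) = 115/131 = 0.8779

0.8779


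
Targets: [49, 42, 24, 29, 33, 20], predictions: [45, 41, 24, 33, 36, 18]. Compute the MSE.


Squared errors: (49-45)²=16, (42-41)²=1, (24-24)²=0, (29-33)²=16, (33-36)²=9, (20-18)²=4
Sum = 46
MSE = 46/6 = 23/3

23/3


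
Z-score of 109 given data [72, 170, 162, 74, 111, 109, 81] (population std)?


μ = 111.2857, σ = 37.5603
z = (109 - 111.2857)/37.5603 = -0.0609

-0.0609


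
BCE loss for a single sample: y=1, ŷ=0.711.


BCE = -[y·ln(p) + (1-y)·ln(1-p)]
= -1·ln(0.711) - 0
= -ln(0.711) = 0.3411

0.3411


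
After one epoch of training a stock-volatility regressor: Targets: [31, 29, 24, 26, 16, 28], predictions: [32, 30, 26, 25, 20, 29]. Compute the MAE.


Absolute errors: |31-32|=1, |29-30|=1, |24-26|=2, |26-25|=1, |16-20|=4, |28-29|=1
Sum = 10
MAE = 10/6 = 5/3

5/3


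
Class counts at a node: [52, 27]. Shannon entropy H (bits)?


Probabilities: [52/79, 27/79] ≈ [0.6582, 0.3418]
H = -((52/79)·log₂(52/79) + (27/79)·log₂(27/79))
  = 0.9265 bits

0.9265 bits


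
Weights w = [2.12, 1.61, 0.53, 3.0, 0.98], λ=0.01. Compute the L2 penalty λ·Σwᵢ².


‖w‖₂² = (2.12)² + (1.61)² + (0.53)² + (3.0)² + (0.98)²
     = 4.4944 + 2.5921 + 0.2809 + 9 + 0.9604
     = 17.3278
λ·‖w‖₂² = 0.01·17.3278 = 0.173278

0.173278


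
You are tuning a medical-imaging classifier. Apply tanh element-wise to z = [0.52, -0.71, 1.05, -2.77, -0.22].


tanh(0.52) = 0.4777
tanh(-0.71) = -0.6107
tanh(1.05) = 0.7818
tanh(-2.77) = -0.9922
tanh(-0.22) = -0.2165
result = [0.4777, -0.6107, 0.7818, -0.9922, -0.2165]

[0.4777, -0.6107, 0.7818, -0.9922, -0.2165]


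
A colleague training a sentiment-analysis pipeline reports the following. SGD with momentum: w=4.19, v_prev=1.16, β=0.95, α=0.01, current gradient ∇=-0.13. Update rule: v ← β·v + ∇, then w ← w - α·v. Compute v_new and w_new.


v_new = 0.95·1.16 - 0.13 = 1.102 - 0.13 = 0.972
w_new = 4.19 - 0.01·0.972 = 4.19 - 0.00972 = 4.18028

v_new=0.972, w_new=4.18028


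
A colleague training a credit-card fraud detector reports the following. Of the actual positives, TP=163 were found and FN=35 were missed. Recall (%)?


Recall = TP/(TP+FN)
= 163/(163+35)
= 163/198 = 82.32%

82.32%


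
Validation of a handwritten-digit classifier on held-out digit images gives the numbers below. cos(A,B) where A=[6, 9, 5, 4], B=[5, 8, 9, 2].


A·B = 6·5 + 9·8 + 5·9 + 4·2 = 155
‖A‖ = √158 = 12.5698, ‖B‖ = √174 = 13.1909
cos = 155/(√158·√174) = 155/√27492 = 0.9348

0.9348


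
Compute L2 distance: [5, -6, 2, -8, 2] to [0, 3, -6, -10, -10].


d = √((5-0)² + (-6-3)² + (2+ 6)² + (-8+ 10)² + (2+ 10)²)
  = √(25 + 81 + 64 + 4 + 144)
  = √318 = 17.8326

17.8326


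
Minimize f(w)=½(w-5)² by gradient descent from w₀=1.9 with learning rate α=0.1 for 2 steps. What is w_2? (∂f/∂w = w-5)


step 1: grad = 1.9-5 = -3.1; w = 1.9 - 0.1·(-3.1) = 2.21
step 2: grad = 2.21-5 = -2.79; w = 2.21 - 0.1·(-2.79) = 2.489

2.489


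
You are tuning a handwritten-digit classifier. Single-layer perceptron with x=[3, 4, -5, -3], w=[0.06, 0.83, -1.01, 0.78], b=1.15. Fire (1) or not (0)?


z = (3)·(0.06) + (4)·(0.83) + (-5)·(-1.01) + (-3)·(0.78) + 1.15
  = 7.36
step(z) = 1 (z≥0)

1


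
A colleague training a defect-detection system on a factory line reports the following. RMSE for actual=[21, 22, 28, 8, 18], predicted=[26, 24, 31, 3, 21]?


MSE = 72/5 = 14.4
RMSE = √(72/5) = 3.7947

3.7947


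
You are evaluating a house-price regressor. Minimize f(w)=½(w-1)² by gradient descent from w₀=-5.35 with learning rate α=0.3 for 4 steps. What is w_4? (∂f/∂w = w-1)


step 1: grad = -5.35-1 = -6.35; w = -5.35 - 0.3·(-6.35) = -3.445
step 2: grad = -3.445-1 = -4.445; w = -3.445 - 0.3·(-4.445) = -2.1115
step 3: grad = -2.1115-1 = -3.1115; w = -2.1115 - 0.3·(-3.1115) = -1.17805
step 4: grad = -1.17805-1 = -2.17805; w = -1.17805 - 0.3·(-2.17805) = -0.524635

-0.524635


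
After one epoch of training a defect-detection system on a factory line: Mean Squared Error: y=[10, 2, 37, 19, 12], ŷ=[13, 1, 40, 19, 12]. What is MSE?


Squared errors: (10-13)²=9, (2-1)²=1, (37-40)²=9, (19-19)²=0, (12-12)²=0
Sum = 19
MSE = 19/5 = 19/5

19/5


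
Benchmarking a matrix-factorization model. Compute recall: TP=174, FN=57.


Recall = TP/(TP+FN)
= 174/(174+57)
= 174/231 = 75.32%

75.32%


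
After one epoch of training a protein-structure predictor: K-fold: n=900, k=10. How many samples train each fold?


Fold size = 900/10 = 90
Training per fold = 900 - 90 = 810

810


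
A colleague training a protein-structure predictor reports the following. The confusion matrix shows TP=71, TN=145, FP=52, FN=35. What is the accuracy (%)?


Accuracy = (TP+TN)/(TP+TN+FP+FN)
= (71+145)/(303)
= 216/303 = 71.29%

71.29%


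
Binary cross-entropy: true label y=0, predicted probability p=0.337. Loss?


BCE = -[y·ln(p) + (1-y)·ln(1-p)]
= -0 - 1·ln(1-0.337)
= -ln(0.663) = 0.411

0.411


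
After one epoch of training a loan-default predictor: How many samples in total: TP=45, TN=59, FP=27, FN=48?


Total = TP + TN + FP + FN
= 45 + 59 + 27 + 48
= 179
(Predicted positive: 72, predicted negative: 107)

179


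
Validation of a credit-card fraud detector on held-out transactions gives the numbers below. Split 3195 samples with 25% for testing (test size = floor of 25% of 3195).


Test = ⌊3195·25/100⌋ = 798
Train = 3195 - 798 = 2397

Train: 2397, Test: 798


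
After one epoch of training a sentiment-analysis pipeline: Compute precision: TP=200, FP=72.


Precision = TP/(TP+FP)
= 200/(200+72)
= 200/272 = 73.53%

73.53%


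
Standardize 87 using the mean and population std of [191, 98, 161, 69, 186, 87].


μ = 132, σ = 48.9694
z = (87 - 132)/48.9694 = -0.9189

-0.9189


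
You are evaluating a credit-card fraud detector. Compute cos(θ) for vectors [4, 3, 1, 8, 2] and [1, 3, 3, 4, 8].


A·B = 4·1 + 3·3 + 1·3 + 8·4 + 2·8 = 64
‖A‖ = √94 = 9.6954, ‖B‖ = √99 = 9.9499
cos = 64/(√94·√99) = 64/√9306 = 0.6634

0.6634


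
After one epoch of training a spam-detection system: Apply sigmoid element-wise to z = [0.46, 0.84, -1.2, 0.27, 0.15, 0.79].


σ(0.46) = 1/(1+e^-0.46) = 0.613
σ(0.84) = 1/(1+e^-0.84) = 0.6985
σ(-1.2) = 1/(1+e^1.2) = 0.2315
σ(0.27) = 1/(1+e^-0.27) = 0.5671
σ(0.15) = 1/(1+e^-0.15) = 0.5374
σ(0.79) = 1/(1+e^-0.79) = 0.6878
result = [0.613, 0.6985, 0.2315, 0.5671, 0.5374, 0.6878]

[0.613, 0.6985, 0.2315, 0.5671, 0.5374, 0.6878]


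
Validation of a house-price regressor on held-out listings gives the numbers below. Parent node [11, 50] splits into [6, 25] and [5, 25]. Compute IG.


Parent = [11, 50], H_parent = 0.6808
H_left = 0.7088 (n=31), H_right = 0.65 (n=30)
H_children = (31/61)·0.7088 + (30/61)·0.65 = 0.6799
IG = 0.6808 - 0.6799 = 0.0009

0.0009


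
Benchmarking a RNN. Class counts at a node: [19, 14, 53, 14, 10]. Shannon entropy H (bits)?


Probabilities: [19/110, 14/110, 53/110, 14/110, 10/110] ≈ [0.1727, 0.1273, 0.4818, 0.1273, 0.0909]
H = -((19/110)·log₂(19/110) + (14/110)·log₂(14/110) + (53/110)·log₂(53/110) + (14/110)·log₂(14/110) + (10/110)·log₂(10/110))
  = 2.0167 bits

2.0167 bits
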